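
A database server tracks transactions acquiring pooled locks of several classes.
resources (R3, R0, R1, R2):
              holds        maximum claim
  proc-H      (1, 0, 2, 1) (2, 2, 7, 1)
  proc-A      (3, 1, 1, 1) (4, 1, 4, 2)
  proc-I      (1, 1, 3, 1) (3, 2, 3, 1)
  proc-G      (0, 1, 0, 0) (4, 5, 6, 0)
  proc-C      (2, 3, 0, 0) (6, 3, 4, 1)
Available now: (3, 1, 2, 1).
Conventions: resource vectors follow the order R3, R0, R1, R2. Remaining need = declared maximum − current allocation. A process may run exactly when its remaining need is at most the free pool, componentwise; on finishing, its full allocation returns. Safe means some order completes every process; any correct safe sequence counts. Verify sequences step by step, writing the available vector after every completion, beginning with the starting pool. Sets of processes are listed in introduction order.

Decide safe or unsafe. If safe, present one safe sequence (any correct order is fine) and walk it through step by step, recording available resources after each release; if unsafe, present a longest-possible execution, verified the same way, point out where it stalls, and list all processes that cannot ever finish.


The state is SAFE; one workable sequence: proc-I, proc-C, proc-A, proc-H, proc-G.
Key observation: the first exact fit in this order is proc-I — it needs (2, 1, 0, 0) with (3, 1, 2, 1) free, meeting a requested resource to the last unit.
Verifying each step:
  pool = (3, 1, 2, 1)
  proc-I needs (2, 1, 0, 0) <= (3, 1, 2, 1) -> finishes; pool += (1, 1, 3, 1) = (4, 2, 5, 2)
  proc-C needs (4, 0, 4, 1) <= (4, 2, 5, 2) -> finishes; pool += (2, 3, 0, 0) = (6, 5, 5, 2)
  proc-A needs (1, 0, 3, 1) <= (6, 5, 5, 2) -> finishes; pool += (3, 1, 1, 1) = (9, 6, 6, 3)
  proc-H needs (1, 2, 5, 0) <= (9, 6, 6, 3) -> finishes; pool += (1, 0, 2, 1) = (10, 6, 8, 4)
  proc-G needs (4, 4, 6, 0) <= (10, 6, 8, 4) -> finishes; pool += (0, 1, 0, 0) = (10, 7, 8, 4)


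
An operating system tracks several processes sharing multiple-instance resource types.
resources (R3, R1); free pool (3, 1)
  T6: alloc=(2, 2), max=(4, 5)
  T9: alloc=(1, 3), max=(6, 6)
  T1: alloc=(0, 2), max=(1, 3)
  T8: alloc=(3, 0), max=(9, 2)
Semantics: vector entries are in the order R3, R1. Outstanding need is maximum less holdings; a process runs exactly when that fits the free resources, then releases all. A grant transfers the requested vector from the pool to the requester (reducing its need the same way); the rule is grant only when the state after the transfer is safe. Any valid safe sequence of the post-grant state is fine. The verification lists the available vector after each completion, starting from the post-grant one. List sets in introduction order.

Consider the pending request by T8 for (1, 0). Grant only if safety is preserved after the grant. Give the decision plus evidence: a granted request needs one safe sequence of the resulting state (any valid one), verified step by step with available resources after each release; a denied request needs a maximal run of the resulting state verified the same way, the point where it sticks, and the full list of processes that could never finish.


DENY: after the grant no complete ordering would exist.
Key observation: R3 is the bottleneck — with T1, T6 done the pool holds (4, 5), short of every remaining need.
On the post-grant state, T1, T6 is a maximal run — nothing extends it. Step-by-step check:
  pool = (2, 1)
  T1 needs (1, 1) <= (2, 1) -> finishes; pool += (0, 2) = (2, 3)
  T6 needs (2, 3) <= (2, 3) -> finishes; pool += (2, 2) = (4, 5)
  T9 still needs (5, 3) but only (4, 5) is free — short on R3
  T8 still needs (5, 2) but only (4, 5) is free — short on R3
Had the request been granted, T9 and T8 could never finish.


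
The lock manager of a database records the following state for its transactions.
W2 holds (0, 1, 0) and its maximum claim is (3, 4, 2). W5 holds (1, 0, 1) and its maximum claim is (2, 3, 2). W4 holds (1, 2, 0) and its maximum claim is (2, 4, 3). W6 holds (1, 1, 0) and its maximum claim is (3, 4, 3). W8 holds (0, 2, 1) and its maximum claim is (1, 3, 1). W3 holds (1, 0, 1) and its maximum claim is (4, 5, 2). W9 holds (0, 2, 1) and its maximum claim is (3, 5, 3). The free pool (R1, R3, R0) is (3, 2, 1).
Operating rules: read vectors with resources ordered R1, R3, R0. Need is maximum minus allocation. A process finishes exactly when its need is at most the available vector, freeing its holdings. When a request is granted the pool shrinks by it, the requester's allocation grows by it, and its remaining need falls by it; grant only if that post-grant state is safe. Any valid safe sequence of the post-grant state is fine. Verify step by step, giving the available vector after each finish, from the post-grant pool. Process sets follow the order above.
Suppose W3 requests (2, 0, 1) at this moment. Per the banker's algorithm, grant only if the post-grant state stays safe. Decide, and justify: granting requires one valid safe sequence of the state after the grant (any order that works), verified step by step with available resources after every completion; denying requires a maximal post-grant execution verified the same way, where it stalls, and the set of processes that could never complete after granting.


DENY — the pretend-granted state is unsafe.
Key observation: after W8, W5 the pool peaks at (2, 4, 2), and each blocked process is short somewhere: W2 on R1; W4 on R0; W6 on R0; W3 on R3; W9 on R1.
On the post-grant state, W8, W5 is a maximal run — nothing extends it. Walking it through:
  pool = (1, 2, 0)
  W8: need (1, 1, 0) fits (1, 2, 0); releases (0, 2, 1), pool now (1, 4, 1)
  W5: need (1, 3, 1) fits (1, 4, 1); releases (1, 0, 1), pool now (2, 4, 2)
  W2 still needs (3, 3, 2) but only (2, 4, 2) is free — short on R1
  W4 still needs (1, 2, 3) but only (2, 4, 2) is free — short on R0
  W6 still needs (2, 3, 3) but only (2, 4, 2) is free — short on R0
  W3 still needs (1, 5, 0) but only (2, 4, 2) is free — short on R3
  W9 still needs (3, 3, 2) but only (2, 4, 2) is free — short on R1
Processes that could never finish after the grant: W2, W4, W6, W3 and W9.


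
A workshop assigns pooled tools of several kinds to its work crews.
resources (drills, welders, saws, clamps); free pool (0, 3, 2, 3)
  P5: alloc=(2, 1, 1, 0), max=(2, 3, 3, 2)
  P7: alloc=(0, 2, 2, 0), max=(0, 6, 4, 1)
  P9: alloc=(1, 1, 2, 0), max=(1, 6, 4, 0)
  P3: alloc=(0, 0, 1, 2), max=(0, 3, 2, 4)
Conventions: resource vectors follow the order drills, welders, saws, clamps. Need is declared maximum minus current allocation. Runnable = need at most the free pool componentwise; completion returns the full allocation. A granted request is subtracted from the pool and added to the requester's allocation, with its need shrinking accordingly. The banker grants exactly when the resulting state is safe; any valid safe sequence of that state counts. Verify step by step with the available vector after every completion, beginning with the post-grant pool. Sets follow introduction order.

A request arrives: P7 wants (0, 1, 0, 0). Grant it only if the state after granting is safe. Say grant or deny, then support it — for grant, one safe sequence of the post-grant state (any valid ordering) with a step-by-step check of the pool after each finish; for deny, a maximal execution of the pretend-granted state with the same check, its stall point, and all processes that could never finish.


GRANT. The post-grant state is safe; one safe sequence: P5, P3, P7, P9.
Key observation: with (0, 2, 2, 3) left after the transfer, P5 can run at once — the state stays safe.
Verifying the post-grant state step by step:
  pool = (0, 2, 2, 3)
  P5: need (0, 2, 2, 2) fits (0, 2, 2, 3); releases (2, 1, 1, 0), pool now (2, 3, 3, 3)
  P3: need (0, 3, 1, 2) fits (2, 3, 3, 3); releases (0, 0, 1, 2), pool now (2, 3, 4, 5)
  P7: need (0, 3, 2, 1) fits (2, 3, 4, 5); releases (0, 3, 2, 0), pool now (2, 6, 6, 5)
  P9: need (0, 5, 2, 0) fits (2, 6, 6, 5); releases (1, 1, 2, 0), pool now (3, 7, 8, 5)


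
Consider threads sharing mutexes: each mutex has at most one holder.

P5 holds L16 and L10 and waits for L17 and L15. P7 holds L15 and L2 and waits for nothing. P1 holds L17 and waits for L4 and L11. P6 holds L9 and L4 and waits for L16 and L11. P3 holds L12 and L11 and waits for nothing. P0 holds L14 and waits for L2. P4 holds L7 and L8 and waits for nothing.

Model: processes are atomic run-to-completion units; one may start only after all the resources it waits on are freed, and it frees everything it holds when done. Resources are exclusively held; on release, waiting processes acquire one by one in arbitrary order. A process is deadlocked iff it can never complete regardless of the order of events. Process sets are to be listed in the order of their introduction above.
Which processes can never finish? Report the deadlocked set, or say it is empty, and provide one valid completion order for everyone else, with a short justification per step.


Deadlocked set: P5, P1 and P6.
Key observation: the cycle P5 -> P1 -> P6 -> P5 can never break — each member waits on the next; no other process is dragged down with it.
A valid finishing order for the others: P7, P3, P4, P0.
Walking it through:
  run P7 (it waits on nothing); releases L15 and L2
  run P3 (it waits on nothing); releases L12 and L11
  run P4 (it waits on nothing); releases L7 and L8
  P0: everything it awaited (L2) is free; runs, freeing L14


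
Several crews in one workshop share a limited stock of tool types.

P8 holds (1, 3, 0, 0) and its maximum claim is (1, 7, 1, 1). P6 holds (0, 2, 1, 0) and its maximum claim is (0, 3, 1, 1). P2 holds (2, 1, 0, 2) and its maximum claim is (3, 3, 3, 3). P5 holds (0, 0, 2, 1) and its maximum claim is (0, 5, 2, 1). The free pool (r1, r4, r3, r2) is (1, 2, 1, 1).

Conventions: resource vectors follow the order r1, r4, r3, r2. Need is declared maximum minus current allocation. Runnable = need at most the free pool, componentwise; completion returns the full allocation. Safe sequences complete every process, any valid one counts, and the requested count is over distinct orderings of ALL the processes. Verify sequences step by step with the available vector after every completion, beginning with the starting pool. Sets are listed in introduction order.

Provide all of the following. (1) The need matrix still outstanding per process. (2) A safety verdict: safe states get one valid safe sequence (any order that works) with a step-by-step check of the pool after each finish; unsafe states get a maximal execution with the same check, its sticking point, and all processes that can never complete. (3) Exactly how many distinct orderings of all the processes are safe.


(1) Outstanding need per process (order r1, r4, r3, r2):
  P8: (0, 4, 1, 1)
  P6: (0, 1, 0, 1)
  P2: (1, 2, 3, 1)
  P5: (0, 5, 0, 0)
(2) SAFE. One safe sequence: P6, P8, P5, P2.
Key observation: P6 is the earliest step where a requested resource binds exactly: need (0, 1, 0, 1), pool (1, 2, 1, 1) at its turn.
Walking it through:
  pool = (1, 2, 1, 1)
  P6: need (0, 1, 0, 1) fits (1, 2, 1, 1); releases (0, 2, 1, 0), pool now (1, 4, 2, 1)
  P8: need (0, 4, 1, 1) fits (1, 4, 2, 1); releases (1, 3, 0, 0), pool now (2, 7, 2, 1)
  P5: need (0, 5, 0, 0) fits (2, 7, 2, 1); releases (0, 0, 2, 1), pool now (2, 7, 4, 2)
  P2: need (1, 2, 3, 1) fits (2, 7, 4, 2); releases (2, 1, 0, 2), pool now (4, 8, 4, 4)
(3) The exact count: 1 of the possible complete orderings is a safe sequence.


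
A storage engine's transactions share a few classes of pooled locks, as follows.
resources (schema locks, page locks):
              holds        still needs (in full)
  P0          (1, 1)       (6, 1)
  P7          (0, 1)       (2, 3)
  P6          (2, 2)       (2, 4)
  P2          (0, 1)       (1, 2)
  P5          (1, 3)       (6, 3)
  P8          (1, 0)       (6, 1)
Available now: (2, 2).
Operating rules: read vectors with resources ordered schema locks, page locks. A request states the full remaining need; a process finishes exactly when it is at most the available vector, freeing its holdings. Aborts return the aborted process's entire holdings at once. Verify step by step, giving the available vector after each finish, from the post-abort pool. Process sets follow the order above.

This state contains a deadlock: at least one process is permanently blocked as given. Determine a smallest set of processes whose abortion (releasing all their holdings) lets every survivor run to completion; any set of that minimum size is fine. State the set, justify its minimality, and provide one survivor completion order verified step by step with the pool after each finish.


The answer: abort P0 and P8.
Key observation: P5 could never have finished before the abort; with (2, 1) returned by P0 and P8, it fits at step 4.
Minimality, checking each single-abort alternative: P0 alone leaves P5 blocked (short on schema locks); P7 alone leaves P0 blocked (short on schema locks); P6 alone leaves P0 blocked (short on schema locks); P2 alone leaves P0 blocked (short on schema locks); P5 alone leaves P0 blocked (short on schema locks); P8 alone leaves P0 blocked (short on schema locks).
Survivors finish in the order: P7, P2, P6, P5. Walking it through (pool after the aborts first):
  pool = (4, 3)
  P7: need (2, 3) fits (4, 3); releases (0, 1), pool now (4, 4)
  P2: need (1, 2) fits (4, 4); releases (0, 1), pool now (4, 5)
  P6: need (2, 4) fits (4, 5); releases (2, 2), pool now (6, 7)
  P5: need (6, 3) fits (6, 7); releases (1, 3), pool now (7, 10)


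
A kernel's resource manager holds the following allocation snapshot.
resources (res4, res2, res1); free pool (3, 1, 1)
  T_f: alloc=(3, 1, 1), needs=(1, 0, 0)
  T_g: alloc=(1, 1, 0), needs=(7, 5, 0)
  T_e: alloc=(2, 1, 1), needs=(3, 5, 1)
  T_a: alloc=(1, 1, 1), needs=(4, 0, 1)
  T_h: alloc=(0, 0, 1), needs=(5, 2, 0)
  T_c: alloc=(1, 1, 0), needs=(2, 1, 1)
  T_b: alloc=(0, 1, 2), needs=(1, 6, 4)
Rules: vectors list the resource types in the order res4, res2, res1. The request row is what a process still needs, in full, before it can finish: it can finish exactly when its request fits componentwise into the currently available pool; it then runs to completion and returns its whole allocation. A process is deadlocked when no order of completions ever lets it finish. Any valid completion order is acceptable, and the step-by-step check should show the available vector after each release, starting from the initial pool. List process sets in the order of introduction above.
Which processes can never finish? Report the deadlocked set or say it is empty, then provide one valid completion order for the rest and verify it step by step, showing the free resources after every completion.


Deadlocked set: T_g, T_e and T_b.
Key observation: no order helps: past T_f, T_h, T_c, T_a, the free pool tops out at (8, 4, 4), below what each blocked process needs in res2.
One completion order for the rest: T_f, T_h, T_c, T_a. Check, step by step:
  pool = (3, 1, 1)
  run T_f (needs (1, 0, 0), free (3, 1, 1)); after release of (3, 1, 1) the pool is (6, 2, 2)
  run T_h (needs (5, 2, 0), free (6, 2, 2)); after release of (0, 0, 1) the pool is (6, 2, 3)
  run T_c (needs (2, 1, 1), free (6, 2, 3)); after release of (1, 1, 0) the pool is (7, 3, 3)
  run T_a (needs (4, 0, 1), free (7, 3, 3)); after release of (1, 1, 1) the pool is (8, 4, 4)
The blocked processes can never fit:
  T_g still needs (7, 5, 0) but only (8, 4, 4) is free — short on res2
  T_e still needs (3, 5, 1) but only (8, 4, 4) is free — short on res2
  T_b still needs (1, 6, 4) but only (8, 4, 4) is free — short on res2


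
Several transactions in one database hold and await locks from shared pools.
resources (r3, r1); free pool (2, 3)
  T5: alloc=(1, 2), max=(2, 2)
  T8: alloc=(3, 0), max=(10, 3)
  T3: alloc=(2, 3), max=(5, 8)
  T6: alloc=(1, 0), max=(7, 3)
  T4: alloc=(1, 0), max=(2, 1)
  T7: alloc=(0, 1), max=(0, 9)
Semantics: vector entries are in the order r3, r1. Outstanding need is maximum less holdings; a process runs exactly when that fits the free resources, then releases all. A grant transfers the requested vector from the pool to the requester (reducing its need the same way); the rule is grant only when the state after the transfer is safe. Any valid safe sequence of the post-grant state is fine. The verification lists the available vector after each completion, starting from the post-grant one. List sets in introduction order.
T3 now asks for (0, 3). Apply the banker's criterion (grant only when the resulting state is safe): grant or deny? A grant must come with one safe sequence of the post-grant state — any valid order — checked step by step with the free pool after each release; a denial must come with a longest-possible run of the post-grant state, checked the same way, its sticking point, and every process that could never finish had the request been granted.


GRANT: granting preserves safety; a valid post-grant sequence is T5, T3, T4, T6, T8, T7.
Key observation: post-grant, (2, 0) remains, and an order beginning with T5 completes everyone.
Step-by-step check of the post-grant state:
  pool = (2, 0)
  T5 needs (1, 0) <= (2, 0) -> finishes; pool += (1, 2) = (3, 2)
  T3 needs (3, 2) <= (3, 2) -> finishes; pool += (2, 6) = (5, 8)
  T4 needs (1, 1) <= (5, 8) -> finishes; pool += (1, 0) = (6, 8)
  T6 needs (6, 3) <= (6, 8) -> finishes; pool += (1, 0) = (7, 8)
  T8 needs (7, 3) <= (7, 8) -> finishes; pool += (3, 0) = (10, 8)
  T7 needs (0, 8) <= (10, 8) -> finishes; pool += (0, 1) = (10, 9)


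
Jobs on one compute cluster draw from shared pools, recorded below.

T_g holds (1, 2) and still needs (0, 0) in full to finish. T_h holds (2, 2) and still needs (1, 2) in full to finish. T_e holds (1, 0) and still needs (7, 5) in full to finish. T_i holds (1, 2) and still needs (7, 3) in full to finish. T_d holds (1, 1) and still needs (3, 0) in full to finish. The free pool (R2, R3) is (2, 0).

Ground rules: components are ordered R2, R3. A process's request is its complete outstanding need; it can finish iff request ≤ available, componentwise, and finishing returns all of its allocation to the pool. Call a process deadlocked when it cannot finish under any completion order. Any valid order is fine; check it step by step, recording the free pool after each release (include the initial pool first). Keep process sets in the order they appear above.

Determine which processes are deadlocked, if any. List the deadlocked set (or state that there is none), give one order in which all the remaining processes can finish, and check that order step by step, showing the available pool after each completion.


Deadlocked: T_e and T_i.
Key observation: T_g, T_h, T_d can finish, but then (6, 5) is all there is, and the blocked group's R2 demands exceed it.
The rest can finish in the order T_g, T_h, T_d. Walking it through:
  pool = (2, 0)
  T_g needs (0, 0) <= (2, 0) -> finishes; pool += (1, 2) = (3, 2)
  T_h needs (1, 2) <= (3, 2) -> finishes; pool += (2, 2) = (5, 4)
  T_d needs (3, 0) <= (5, 4) -> finishes; pool += (1, 1) = (6, 5)
None of the blocked processes ever fits:
  T_e cannot run: need (7, 5) vs free (6, 5) (insufficient R2)
  T_i cannot run: need (7, 3) vs free (6, 5) (insufficient R2)


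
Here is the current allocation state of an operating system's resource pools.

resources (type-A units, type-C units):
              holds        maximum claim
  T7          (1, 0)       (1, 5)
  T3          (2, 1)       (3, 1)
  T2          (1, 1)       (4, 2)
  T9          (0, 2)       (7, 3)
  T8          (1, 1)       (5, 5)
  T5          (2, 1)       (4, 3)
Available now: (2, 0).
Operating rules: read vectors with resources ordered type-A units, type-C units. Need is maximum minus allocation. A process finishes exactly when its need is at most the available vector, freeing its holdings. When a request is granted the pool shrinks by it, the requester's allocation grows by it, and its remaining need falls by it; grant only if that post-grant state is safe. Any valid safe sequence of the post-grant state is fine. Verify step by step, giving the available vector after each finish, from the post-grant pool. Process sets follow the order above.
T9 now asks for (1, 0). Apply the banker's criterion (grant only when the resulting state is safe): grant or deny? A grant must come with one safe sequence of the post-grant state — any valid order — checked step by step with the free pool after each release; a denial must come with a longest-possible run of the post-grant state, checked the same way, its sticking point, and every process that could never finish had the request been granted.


GRANT — the state after the grant stays safe, e.g. via T3, T2, T5, T9, T7, T8.
Key observation: the grant leaves (1, 0) free — enough for T3, whose release restarts the cascade.
Verifying the post-grant state step by step:
  pool = (1, 0)
  T3: need (1, 0) fits (1, 0); releases (2, 1), pool now (3, 1)
  T2: need (3, 1) fits (3, 1); releases (1, 1), pool now (4, 2)
  T5: need (2, 2) fits (4, 2); releases (2, 1), pool now (6, 3)
  T9: need (6, 1) fits (6, 3); releases (1, 2), pool now (7, 5)
  T7: need (0, 5) fits (7, 5); releases (1, 0), pool now (8, 5)
  T8: need (4, 4) fits (8, 5); releases (1, 1), pool now (9, 6)


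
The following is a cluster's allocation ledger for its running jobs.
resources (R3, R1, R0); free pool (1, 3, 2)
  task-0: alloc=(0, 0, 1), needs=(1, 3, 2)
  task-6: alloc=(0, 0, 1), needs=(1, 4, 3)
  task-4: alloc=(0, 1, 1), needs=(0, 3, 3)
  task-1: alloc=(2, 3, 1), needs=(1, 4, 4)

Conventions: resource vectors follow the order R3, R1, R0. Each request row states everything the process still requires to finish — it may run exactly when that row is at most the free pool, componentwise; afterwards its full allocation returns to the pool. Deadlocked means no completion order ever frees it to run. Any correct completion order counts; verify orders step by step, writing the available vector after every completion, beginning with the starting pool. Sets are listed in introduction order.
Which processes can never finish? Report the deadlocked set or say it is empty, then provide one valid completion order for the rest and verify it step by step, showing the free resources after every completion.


No process is deadlocked.
Key observation: no deadlock: task-0 fits now, and the freed resources carry the rest through.
One completion order for the rest: task-0, task-4, task-6, task-1. Verifying each step:
  pool = (1, 3, 2)
  task-0 needs (1, 3, 2) <= (1, 3, 2) -> finishes; pool += (0, 0, 1) = (1, 3, 3)
  task-4 needs (0, 3, 3) <= (1, 3, 3) -> finishes; pool += (0, 1, 1) = (1, 4, 4)
  task-6 needs (1, 4, 3) <= (1, 4, 4) -> finishes; pool += (0, 0, 1) = (1, 4, 5)
  task-1 needs (1, 4, 4) <= (1, 4, 5) -> finishes; pool += (2, 3, 1) = (3, 7, 6)


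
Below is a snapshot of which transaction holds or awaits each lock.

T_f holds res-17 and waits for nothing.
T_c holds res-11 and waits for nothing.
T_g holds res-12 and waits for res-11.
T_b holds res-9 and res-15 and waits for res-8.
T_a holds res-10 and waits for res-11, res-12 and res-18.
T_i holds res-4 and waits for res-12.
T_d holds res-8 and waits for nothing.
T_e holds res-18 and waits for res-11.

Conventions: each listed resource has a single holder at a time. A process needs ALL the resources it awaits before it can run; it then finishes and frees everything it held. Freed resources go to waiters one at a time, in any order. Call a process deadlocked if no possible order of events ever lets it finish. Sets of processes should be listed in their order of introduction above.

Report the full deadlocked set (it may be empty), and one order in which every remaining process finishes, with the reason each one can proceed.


The deadlocked set is empty.
Key observation: although several processes wait, no cycle exists — each chain bottoms out at a free runner.
The rest can finish in the order T_d, T_c, T_b, T_g, T_f, T_e, T_a, T_i.
Step-by-step check:
  T_d: no waits; runs immediately, freeing res-8
  T_c: no waits; runs immediately, freeing res-11
  T_b waits on res-8 — all released -> runs and releases res-9 and res-15
  T_g waits on res-11 — all released -> runs and releases res-12
  T_f: no waits; runs immediately, freeing res-17
  T_e waits on res-11 — all released -> runs and releases res-18
  T_a waits on res-11, res-12 and res-18 — all released -> runs and releases res-10
  T_i waits on res-12 — all released -> runs and releases res-4


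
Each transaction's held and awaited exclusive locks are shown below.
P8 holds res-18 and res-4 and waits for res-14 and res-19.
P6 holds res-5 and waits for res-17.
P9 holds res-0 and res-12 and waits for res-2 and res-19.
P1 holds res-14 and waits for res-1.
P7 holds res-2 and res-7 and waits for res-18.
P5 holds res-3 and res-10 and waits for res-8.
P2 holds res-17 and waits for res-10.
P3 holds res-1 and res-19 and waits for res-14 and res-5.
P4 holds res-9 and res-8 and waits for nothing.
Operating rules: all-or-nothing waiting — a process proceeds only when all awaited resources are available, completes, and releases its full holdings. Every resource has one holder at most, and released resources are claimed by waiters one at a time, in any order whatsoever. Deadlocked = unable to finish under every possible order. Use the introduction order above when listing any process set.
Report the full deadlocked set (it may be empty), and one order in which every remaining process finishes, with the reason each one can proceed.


The deadlocked set is P8, P9, P1, P7 and P3.
Key observation: nobody on the ring P1 -> P3 -> P1 can start until another member finishes, which never happens; P8, P9 and P7 wait into the deadlock from upstream.
One completion order for the rest: P4, P5, P2, P6.
Step-by-step check:
  P4 waits on nothing -> runs at once and releases res-9 and res-8
  P5 waits on res-8 — all released -> runs and releases res-3 and res-10
  P2 waits on res-10 — all released -> runs and releases res-17
  P6 waits on res-17 — all released -> runs and releases res-5


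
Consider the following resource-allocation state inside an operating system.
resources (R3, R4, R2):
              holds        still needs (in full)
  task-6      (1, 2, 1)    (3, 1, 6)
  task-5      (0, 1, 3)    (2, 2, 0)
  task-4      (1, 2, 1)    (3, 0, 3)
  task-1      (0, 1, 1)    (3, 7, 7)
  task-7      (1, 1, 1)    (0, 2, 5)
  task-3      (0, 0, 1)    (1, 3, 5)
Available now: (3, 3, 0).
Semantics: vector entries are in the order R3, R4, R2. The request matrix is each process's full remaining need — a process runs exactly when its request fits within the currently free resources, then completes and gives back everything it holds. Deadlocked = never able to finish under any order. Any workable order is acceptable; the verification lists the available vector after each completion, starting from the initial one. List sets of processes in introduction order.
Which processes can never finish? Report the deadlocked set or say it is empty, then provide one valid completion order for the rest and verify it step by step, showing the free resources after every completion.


Deadlocked set: task-6, task-1, task-7 and task-3.
Key observation: even finishing task-5, task-4 leaves just (4, 6, 4) free — too little R2 for any of the remaining processes.
A valid finishing order for the others: task-5, task-4. Walking it through:
  pool = (3, 3, 0)
  run task-5 (needs (2, 2, 0), free (3, 3, 0)); after release of (0, 1, 3) the pool is (3, 4, 3)
  run task-4 (needs (3, 0, 3), free (3, 4, 3)); after release of (1, 2, 1) the pool is (4, 6, 4)
None of the blocked processes ever fits:
  blocked: task-6 wants (3, 1, 6), pool (4, 6, 4) — not enough R2
  blocked: task-1 wants (3, 7, 7), pool (4, 6, 4) — not enough R4 and R2
  blocked: task-7 wants (0, 2, 5), pool (4, 6, 4) — not enough R2
  blocked: task-3 wants (1, 3, 5), pool (4, 6, 4) — not enough R2


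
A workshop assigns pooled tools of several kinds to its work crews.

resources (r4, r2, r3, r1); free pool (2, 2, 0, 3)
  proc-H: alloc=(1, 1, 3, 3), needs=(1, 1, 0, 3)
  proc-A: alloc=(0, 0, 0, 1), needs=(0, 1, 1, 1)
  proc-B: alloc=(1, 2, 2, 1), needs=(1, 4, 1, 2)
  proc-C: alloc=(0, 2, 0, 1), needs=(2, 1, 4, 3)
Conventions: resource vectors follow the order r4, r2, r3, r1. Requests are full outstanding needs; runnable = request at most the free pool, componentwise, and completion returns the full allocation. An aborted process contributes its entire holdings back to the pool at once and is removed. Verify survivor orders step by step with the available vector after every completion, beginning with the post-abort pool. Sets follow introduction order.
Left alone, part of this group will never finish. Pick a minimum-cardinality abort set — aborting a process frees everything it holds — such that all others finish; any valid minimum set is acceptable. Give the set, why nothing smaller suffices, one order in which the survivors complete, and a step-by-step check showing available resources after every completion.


The answer: abort proc-B.
Key observation: proc-C had no path to completion before; after the abort of proc-B ((1, 2, 2, 1) returned), step 3 is where it fits.
Why nothing smaller works: aborting no one leaves the state deadlocked as given.
Survivors finish in the order: proc-A, proc-H, proc-C. Walking it through (pool after the aborts first):
  pool = (3, 4, 2, 4)
  proc-A: need (0, 1, 1, 1) fits (3, 4, 2, 4); releases (0, 0, 0, 1), pool now (3, 4, 2, 5)
  proc-H: need (1, 1, 0, 3) fits (3, 4, 2, 5); releases (1, 1, 3, 3), pool now (4, 5, 5, 8)
  proc-C: need (2, 1, 4, 3) fits (4, 5, 5, 8); releases (0, 2, 0, 1), pool now (4, 7, 5, 9)


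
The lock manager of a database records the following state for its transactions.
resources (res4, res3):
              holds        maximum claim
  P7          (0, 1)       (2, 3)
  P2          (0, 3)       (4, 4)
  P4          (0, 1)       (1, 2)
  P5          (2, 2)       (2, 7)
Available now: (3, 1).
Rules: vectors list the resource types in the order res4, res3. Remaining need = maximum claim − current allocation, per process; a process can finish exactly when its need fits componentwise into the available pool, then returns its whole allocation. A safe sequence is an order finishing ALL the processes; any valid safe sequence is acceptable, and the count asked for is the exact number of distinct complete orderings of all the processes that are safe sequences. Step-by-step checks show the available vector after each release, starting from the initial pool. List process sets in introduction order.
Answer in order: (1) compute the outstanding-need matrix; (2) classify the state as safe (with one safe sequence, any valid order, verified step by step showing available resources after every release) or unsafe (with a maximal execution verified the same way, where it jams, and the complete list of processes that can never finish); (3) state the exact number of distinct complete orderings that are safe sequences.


(1) Outstanding need per process (order res4, res3):
  P7: (2, 2)
  P2: (4, 1)
  P4: (1, 1)
  P5: (0, 5)
(2) The state is UNSAFE.
Key observation: after P4, P7 the pool peaks at (3, 3), and each blocked process is short somewhere: P2 on res4; P5 on res3.
A maximal execution: P4, P7 — then nothing else fits. Check, step by step:
  pool = (3, 1)
  run P4 (needs (1, 1), free (3, 1)); after release of (0, 1) the pool is (3, 2)
  run P7 (needs (2, 2), free (3, 2)); after release of (0, 1) the pool is (3, 3)
  blocked: P2 wants (4, 1), pool (3, 3) — not enough res4
  blocked: P5 wants (0, 5), pool (3, 3) — not enough res3
Permanently blocked: P2 and P5.
(3) The exact count: 0 of the possible complete orderings are safe sequences.


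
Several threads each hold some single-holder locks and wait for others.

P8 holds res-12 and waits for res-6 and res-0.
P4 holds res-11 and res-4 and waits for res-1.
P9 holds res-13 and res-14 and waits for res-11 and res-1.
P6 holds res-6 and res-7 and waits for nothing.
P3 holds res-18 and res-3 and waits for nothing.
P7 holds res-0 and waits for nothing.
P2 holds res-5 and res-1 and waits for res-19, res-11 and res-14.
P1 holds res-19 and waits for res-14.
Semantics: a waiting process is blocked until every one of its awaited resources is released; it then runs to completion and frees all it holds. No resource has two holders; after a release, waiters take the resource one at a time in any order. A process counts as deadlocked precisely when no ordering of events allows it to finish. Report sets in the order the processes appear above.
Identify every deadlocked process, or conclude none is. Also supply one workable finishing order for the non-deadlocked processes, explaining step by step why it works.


Deadlocked: P4, P9, P2 and P1.
Key observation: the wait chain closes on itself along P4 -> P2 -> P4; P9 and P1 are caught in further circular waits.
A valid finishing order for the others: P3, P7, P6, P8.
Verifying each step:
  P3: no waits; runs immediately, freeing res-18 and res-3
  P7: no waits; runs immediately, freeing res-0
  P6: no waits; runs immediately, freeing res-6 and res-7
  run P8 (all its waits — res-6 and res-0 — are resolved); releases res-12


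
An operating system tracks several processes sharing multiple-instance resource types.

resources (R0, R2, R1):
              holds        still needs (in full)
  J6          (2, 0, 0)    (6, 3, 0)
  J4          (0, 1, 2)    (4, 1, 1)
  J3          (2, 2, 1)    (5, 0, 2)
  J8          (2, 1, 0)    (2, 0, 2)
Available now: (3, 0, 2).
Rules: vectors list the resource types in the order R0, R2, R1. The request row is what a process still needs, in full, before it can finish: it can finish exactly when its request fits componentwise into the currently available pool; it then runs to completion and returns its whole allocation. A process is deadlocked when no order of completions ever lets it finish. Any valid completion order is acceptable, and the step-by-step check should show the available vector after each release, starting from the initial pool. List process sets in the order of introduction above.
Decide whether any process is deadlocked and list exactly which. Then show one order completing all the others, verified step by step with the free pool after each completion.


No process is deadlocked.
Key observation: no deadlock: J8 fits now, and the freed resources carry the rest through.
A valid finishing order for the others: J8, J3, J6, J4. Check, step by step:
  pool = (3, 0, 2)
  run J8 (needs (2, 0, 2), free (3, 0, 2)); after release of (2, 1, 0) the pool is (5, 1, 2)
  run J3 (needs (5, 0, 2), free (5, 1, 2)); after release of (2, 2, 1) the pool is (7, 3, 3)
  run J6 (needs (6, 3, 0), free (7, 3, 3)); after release of (2, 0, 0) the pool is (9, 3, 3)
  run J4 (needs (4, 1, 1), free (9, 3, 3)); after release of (0, 1, 2) the pool is (9, 4, 5)


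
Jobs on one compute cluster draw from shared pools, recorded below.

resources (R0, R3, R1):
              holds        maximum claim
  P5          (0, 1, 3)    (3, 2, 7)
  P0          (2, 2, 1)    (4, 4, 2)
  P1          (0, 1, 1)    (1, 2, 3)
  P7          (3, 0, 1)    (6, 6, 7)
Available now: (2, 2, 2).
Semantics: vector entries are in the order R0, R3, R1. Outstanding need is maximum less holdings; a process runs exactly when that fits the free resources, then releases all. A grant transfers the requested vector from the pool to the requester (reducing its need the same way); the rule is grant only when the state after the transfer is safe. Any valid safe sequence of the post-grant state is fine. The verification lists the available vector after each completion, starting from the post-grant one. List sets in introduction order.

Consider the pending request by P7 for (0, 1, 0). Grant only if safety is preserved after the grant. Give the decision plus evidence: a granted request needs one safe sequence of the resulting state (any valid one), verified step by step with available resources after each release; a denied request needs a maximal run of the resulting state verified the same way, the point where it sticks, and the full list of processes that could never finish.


GRANT — the state after the grant stays safe, e.g. via P1, P0, P5, P7.
Key observation: the transfer keeps a workable pool ((2, 1, 2)); P1 starts the safe sequence.
Check on the post-grant state, step by step:
  pool = (2, 1, 2)
  P1: need (1, 1, 2) fits (2, 1, 2); releases (0, 1, 1), pool now (2, 2, 3)
  P0: need (2, 2, 1) fits (2, 2, 3); releases (2, 2, 1), pool now (4, 4, 4)
  P5: need (3, 1, 4) fits (4, 4, 4); releases (0, 1, 3), pool now (4, 5, 7)
  P7: need (3, 5, 6) fits (4, 5, 7); releases (3, 1, 1), pool now (7, 6, 8)


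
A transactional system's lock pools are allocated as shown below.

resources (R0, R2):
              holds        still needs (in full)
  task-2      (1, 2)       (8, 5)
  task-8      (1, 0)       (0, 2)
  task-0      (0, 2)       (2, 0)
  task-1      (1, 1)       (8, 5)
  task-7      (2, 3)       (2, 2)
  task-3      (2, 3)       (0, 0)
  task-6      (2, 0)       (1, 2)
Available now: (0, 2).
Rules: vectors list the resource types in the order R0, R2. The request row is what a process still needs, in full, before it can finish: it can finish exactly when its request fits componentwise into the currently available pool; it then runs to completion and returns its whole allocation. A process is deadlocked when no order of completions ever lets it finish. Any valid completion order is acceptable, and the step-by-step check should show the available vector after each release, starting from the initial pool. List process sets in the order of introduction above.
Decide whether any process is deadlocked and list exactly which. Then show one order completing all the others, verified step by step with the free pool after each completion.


The deadlocked set is task-2 and task-1.
Key observation: no order helps: past task-8, task-6, task-0, task-3, task-7, the free pool tops out at (7, 10), below what each blocked process needs in R0.
One completion order for the rest: task-8, task-6, task-0, task-3, task-7. Verifying each step:
  pool = (0, 2)
  task-8: need (0, 2) fits (0, 2); releases (1, 0), pool now (1, 2)
  task-6: need (1, 2) fits (1, 2); releases (2, 0), pool now (3, 2)
  task-0: need (2, 0) fits (3, 2); releases (0, 2), pool now (3, 4)
  task-3: need (0, 0) fits (3, 4); releases (2, 3), pool now (5, 7)
  task-7: need (2, 2) fits (5, 7); releases (2, 3), pool now (7, 10)
The stuck group stays short no matter what:
  task-2 still needs (8, 5) but only (7, 10) is free — short on R0
  task-1 still needs (8, 5) but only (7, 10) is free — short on R0


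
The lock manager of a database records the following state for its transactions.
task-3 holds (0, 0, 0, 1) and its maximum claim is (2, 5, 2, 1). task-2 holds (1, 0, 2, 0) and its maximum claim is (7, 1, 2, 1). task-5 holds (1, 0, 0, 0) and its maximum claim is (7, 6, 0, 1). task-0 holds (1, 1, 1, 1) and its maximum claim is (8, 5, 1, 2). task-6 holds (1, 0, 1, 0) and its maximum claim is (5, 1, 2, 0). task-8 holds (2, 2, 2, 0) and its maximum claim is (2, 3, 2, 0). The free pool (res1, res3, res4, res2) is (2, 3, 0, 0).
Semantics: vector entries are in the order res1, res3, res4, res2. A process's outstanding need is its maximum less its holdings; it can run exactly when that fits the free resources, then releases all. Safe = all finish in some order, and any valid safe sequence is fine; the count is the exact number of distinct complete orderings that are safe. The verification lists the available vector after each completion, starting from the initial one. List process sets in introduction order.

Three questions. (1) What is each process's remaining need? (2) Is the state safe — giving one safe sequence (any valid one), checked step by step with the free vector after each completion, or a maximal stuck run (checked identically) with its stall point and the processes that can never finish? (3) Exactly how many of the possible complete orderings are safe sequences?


(1) Outstanding need per process (order res1, res3, res4, res2):
  task-3: (2, 5, 2, 0)
  task-2: (6, 1, 0, 1)
  task-5: (6, 6, 0, 1)
  task-0: (7, 4, 0, 1)
  task-6: (4, 1, 1, 0)
  task-8: (0, 1, 0, 0)
(2) UNSAFE — no complete ordering exists.
Key observation: after task-8, task-3, task-6 complete, (5, 5, 3, 1) is the best the pool ever gets, yet each leftover process wants more res1.
Going as far as possible: task-8, task-3, task-6; after that, nothing fits. Step-by-step check:
  pool = (2, 3, 0, 0)
  task-8: need (0, 1, 0, 0) fits (2, 3, 0, 0); releases (2, 2, 2, 0), pool now (4, 5, 2, 0)
  task-3: need (2, 5, 2, 0) fits (4, 5, 2, 0); releases (0, 0, 0, 1), pool now (4, 5, 2, 1)
  task-6: need (4, 1, 1, 0) fits (4, 5, 2, 1); releases (1, 0, 1, 0), pool now (5, 5, 3, 1)
  task-2 still needs (6, 1, 0, 1) but only (5, 5, 3, 1) is free — short on res1
  task-5 still needs (6, 6, 0, 1) but only (5, 5, 3, 1) is free — short on res1 and res3
  task-0 still needs (7, 4, 0, 1) but only (5, 5, 3, 1) is free — short on res1
Permanently blocked: task-2, task-5 and task-0.
(3) Precisely 0 of the possible complete orderings are safe sequences.
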